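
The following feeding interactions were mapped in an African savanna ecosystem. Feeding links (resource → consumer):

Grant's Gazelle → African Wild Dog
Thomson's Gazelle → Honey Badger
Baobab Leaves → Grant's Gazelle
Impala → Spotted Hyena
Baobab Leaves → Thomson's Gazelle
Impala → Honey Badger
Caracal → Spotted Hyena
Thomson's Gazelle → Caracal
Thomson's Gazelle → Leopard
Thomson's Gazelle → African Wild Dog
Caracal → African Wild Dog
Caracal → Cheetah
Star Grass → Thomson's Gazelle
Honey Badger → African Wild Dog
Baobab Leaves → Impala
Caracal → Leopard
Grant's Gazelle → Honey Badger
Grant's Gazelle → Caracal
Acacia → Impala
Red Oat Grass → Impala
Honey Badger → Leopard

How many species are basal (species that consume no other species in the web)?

Basal species (no prey listed): Baobab Leaves, Red Oat Grass, Star Grass, Acacia.
Count: 4.

4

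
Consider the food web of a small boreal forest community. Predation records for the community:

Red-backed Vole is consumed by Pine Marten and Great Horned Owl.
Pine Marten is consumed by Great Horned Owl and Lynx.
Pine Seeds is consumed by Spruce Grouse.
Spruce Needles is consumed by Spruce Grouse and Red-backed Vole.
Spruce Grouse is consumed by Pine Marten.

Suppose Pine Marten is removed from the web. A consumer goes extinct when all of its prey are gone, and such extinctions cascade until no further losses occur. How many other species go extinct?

Remove Pine Marten.
Round 1: Lynx (all prey gone) → extinct.
No further losses. Total secondary extinctions: 1.

1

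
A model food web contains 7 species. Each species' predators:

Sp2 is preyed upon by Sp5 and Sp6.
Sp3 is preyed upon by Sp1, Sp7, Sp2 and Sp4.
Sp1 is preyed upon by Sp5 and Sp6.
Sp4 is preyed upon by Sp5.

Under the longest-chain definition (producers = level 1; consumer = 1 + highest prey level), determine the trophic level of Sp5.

Sp3 is a producer → level 1.
Sp1 eats Sp3 → level 2.
Sp5 eats Sp1 (level 2); other prey at levels: Sp4 2, Sp2 2 → level 3.

Trophic level 3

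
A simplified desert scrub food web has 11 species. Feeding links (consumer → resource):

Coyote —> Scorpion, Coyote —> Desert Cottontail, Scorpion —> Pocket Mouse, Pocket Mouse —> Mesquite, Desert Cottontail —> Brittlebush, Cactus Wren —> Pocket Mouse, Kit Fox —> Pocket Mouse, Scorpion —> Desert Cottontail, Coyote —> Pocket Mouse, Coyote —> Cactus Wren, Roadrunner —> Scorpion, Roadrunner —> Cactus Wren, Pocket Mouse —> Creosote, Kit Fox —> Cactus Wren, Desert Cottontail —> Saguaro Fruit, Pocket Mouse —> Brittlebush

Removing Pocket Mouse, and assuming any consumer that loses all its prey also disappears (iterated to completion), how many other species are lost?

2

Remove Pocket Mouse.
Round 1: Cactus Wren (all prey gone) → extinct.
Round 2: Kit Fox (all prey gone) → extinct.
No further losses. Total secondary extinctions: 2.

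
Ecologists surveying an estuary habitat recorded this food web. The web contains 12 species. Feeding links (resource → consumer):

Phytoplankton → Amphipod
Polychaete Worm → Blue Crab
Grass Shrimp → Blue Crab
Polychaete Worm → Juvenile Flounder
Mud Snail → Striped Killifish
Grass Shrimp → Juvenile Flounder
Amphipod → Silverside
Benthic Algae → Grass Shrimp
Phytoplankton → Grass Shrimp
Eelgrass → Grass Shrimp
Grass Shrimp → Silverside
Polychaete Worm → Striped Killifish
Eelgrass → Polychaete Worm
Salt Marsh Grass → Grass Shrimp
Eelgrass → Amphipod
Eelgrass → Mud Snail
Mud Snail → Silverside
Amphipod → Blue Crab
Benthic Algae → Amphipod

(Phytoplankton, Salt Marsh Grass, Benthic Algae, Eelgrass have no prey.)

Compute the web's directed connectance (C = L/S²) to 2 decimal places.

The web has S = 12 species and L = 19 feeding links.
C = L / S² = 19 / 144 = 0.1319 ≈ 0.13.

C = 0.13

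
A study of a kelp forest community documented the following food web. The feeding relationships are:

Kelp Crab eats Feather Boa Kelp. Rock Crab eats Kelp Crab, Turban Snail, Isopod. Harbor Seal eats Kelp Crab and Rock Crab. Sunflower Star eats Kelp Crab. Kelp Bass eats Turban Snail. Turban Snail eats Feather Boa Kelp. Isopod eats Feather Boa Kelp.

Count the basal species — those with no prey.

Basal species (no prey listed): Feather Boa Kelp.
Count: 1.

1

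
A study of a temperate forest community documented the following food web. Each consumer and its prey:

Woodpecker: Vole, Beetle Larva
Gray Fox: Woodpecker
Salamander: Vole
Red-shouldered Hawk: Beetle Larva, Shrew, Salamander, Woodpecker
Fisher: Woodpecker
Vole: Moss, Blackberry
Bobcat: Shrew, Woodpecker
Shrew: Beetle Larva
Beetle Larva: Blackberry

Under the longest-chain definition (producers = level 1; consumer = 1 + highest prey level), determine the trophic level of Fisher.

Moss is a producer → level 1.
Vole eats Moss (level 1); other prey at levels: Blackberry 1 → level 2.
Woodpecker eats Vole (level 2); other prey at levels: Beetle Larva 2 → level 3.
Fisher eats Woodpecker → level 4.

Trophic level 4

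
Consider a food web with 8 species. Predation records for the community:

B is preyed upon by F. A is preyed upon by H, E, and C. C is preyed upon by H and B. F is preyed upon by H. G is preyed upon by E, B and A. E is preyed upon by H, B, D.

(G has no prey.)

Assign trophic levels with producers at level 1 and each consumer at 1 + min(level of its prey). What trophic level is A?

Trophic level 2

G is a producer → level 1.
A eats G → level 2.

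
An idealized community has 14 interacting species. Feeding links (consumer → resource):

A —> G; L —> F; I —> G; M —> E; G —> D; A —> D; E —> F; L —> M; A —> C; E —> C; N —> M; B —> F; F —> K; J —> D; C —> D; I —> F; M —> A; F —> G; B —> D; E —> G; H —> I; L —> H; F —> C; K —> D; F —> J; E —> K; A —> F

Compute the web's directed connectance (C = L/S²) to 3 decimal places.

The web has S = 14 species and L = 27 feeding links.
C = L / S² = 27 / 196 = 0.1378 ≈ 0.138.

C = 0.138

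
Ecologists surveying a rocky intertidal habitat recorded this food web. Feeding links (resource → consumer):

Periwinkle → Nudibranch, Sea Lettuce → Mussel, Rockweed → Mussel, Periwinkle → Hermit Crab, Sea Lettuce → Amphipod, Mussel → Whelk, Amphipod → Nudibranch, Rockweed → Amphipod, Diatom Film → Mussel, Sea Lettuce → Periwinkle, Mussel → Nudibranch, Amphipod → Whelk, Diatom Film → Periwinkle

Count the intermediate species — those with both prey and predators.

3

Intermediate species (has both prey and predators): Amphipod, Mussel, Periwinkle.
Count: 3.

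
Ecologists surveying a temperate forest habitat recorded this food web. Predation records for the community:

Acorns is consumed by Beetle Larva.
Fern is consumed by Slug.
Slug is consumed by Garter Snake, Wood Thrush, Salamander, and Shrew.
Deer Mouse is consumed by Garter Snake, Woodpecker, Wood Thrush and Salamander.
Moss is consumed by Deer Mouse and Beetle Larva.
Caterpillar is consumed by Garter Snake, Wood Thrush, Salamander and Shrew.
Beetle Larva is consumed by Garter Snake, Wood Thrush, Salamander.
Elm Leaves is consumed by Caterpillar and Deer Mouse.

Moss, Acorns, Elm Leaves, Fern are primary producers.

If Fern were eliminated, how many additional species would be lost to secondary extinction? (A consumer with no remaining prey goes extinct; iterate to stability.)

1

Remove Fern.
Round 1: Slug (all prey gone) → extinct.
No further losses. Total secondary extinctions: 1.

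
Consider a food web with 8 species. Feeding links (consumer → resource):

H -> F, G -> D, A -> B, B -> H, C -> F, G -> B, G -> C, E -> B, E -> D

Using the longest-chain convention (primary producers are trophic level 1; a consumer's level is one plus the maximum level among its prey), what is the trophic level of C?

Trophic level 2

F is a producer → level 1.
C eats F → level 2.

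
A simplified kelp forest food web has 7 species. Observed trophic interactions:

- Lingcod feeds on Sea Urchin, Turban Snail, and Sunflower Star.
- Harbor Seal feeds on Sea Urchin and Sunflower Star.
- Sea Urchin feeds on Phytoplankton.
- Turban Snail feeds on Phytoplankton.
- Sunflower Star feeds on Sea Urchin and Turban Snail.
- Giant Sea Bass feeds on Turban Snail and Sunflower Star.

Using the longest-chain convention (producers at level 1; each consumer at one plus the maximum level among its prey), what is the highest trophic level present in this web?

Producers (level 1): Phytoplankton.
Phytoplankton → Sea Urchin → Sunflower Star → Harbor Seal gives Harbor Seal level 4.
No species has a prey at level 4, so no species reaches level 5.

4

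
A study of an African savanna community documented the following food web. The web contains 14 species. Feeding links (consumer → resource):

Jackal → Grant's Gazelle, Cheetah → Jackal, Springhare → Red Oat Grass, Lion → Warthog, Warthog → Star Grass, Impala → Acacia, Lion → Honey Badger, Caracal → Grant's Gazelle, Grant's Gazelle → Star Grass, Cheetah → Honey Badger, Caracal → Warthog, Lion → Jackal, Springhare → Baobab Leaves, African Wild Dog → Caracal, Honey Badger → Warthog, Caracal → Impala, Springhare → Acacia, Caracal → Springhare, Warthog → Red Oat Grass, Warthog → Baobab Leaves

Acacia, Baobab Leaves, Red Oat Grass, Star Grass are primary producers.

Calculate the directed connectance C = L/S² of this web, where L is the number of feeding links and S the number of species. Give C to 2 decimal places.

C = 0.10

The web has S = 14 species and L = 20 feeding links.
C = L / S² = 20 / 196 = 0.1020 ≈ 0.10.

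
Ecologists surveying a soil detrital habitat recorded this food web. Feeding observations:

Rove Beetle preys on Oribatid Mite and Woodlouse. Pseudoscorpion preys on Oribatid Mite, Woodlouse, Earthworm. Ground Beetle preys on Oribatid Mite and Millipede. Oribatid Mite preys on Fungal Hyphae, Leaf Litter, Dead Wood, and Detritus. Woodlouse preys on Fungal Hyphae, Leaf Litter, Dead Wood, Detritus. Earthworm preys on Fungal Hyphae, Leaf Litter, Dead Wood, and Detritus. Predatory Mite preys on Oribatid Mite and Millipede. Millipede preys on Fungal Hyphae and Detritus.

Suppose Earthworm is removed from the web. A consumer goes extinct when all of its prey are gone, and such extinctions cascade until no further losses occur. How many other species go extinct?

0

Remove Earthworm.
Every predator of it retains at least one other prey: Pseudoscorpion still has Woodlouse, Oribatid Mite.
No consumer loses all prey, so no secondary extinctions occur.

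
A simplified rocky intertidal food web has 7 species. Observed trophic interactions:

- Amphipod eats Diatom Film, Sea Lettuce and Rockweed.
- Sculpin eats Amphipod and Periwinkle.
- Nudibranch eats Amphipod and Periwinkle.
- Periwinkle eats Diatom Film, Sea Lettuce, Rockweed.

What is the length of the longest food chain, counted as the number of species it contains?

One longest chain: Rockweed → Periwinkle → Nudibranch.
It has 3 species and 2 links.

3 species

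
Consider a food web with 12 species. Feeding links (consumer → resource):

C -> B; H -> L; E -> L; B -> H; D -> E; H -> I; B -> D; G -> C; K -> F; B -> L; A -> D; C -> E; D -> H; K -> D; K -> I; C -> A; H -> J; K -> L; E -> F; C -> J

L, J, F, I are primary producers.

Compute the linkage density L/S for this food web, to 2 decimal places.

There are L = 20 links among S = 12 species.
L/S = 20/12 = 1.6667 ≈ 1.67.

L/S = 1.67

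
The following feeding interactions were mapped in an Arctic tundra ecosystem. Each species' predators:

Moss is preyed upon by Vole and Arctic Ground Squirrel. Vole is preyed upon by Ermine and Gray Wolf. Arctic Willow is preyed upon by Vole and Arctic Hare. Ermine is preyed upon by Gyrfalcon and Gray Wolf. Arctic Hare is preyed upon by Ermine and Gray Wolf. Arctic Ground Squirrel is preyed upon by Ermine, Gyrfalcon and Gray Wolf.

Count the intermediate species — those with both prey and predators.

4

Intermediate species (has both prey and predators): Vole, Arctic Hare, Arctic Ground Squirrel, Ermine.
Count: 4.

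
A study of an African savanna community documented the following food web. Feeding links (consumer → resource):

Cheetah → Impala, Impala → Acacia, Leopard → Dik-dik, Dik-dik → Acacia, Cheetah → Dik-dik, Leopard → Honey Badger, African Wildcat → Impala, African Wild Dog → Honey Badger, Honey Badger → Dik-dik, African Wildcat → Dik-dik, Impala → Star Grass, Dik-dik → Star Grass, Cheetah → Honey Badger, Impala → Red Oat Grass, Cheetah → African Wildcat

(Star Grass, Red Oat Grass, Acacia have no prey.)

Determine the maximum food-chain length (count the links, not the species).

3 links

One longest chain: Star Grass → Dik-dik → Honey Badger → African Wild Dog.
It has 4 species and 3 links.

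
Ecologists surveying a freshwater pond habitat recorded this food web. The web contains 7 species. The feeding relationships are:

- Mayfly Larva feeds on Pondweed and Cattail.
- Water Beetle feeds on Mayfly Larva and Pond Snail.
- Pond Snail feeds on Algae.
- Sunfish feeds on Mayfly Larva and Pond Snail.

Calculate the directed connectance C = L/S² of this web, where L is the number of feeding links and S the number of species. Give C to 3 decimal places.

C = 0.143

The web has S = 7 species and L = 7 feeding links.
C = L / S² = 7 / 49 = 0.1429 ≈ 0.143.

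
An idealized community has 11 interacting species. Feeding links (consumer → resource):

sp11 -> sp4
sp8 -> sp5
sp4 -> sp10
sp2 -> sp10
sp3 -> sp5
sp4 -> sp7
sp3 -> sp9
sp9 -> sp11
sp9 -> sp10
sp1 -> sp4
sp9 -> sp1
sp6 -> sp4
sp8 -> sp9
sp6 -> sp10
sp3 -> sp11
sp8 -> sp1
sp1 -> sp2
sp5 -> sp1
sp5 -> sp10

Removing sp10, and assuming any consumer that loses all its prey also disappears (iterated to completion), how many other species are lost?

Remove sp10.
Round 1: sp2 (all prey gone) → extinct.
No further losses. Total secondary extinctions: 1.

1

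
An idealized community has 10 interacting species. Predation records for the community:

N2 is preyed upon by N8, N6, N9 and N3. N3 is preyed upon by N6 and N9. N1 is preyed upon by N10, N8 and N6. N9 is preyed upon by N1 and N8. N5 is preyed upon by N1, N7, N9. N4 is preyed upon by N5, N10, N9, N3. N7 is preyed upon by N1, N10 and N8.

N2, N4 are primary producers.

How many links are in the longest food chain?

One longest chain: N4 → N5 → N7 → N1 → N8.
It has 5 species and 4 links.

4 links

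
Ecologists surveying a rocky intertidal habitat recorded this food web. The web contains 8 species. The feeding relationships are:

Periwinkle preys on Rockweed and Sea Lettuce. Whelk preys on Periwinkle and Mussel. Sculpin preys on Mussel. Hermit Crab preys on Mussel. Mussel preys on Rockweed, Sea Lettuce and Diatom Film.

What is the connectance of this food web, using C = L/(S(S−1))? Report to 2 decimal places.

C = 0.16

The web has S = 8 species and L = 9 feeding links.
C = L / (S(S−1)) = 9 / 56 = 0.1607 ≈ 0.16.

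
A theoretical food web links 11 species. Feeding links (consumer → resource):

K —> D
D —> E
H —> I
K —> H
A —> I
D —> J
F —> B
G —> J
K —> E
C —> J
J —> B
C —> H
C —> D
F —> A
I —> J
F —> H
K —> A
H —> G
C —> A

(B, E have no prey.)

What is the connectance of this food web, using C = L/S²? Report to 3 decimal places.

The web has S = 11 species and L = 19 feeding links.
C = L / S² = 19 / 121 = 0.1570 ≈ 0.157.

C = 0.157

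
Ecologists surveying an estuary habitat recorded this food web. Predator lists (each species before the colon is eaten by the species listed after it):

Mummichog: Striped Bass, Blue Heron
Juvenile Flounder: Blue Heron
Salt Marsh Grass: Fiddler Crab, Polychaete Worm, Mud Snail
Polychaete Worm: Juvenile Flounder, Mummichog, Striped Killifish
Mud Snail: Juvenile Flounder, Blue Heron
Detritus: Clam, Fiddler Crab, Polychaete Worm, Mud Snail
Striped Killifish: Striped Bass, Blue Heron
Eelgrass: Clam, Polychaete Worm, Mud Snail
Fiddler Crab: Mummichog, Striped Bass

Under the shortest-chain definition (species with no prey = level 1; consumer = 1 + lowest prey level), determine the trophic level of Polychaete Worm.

Salt Marsh Grass has no prey (basal) → level 1.
Polychaete Worm eats Salt Marsh Grass → level 2.

Trophic level 2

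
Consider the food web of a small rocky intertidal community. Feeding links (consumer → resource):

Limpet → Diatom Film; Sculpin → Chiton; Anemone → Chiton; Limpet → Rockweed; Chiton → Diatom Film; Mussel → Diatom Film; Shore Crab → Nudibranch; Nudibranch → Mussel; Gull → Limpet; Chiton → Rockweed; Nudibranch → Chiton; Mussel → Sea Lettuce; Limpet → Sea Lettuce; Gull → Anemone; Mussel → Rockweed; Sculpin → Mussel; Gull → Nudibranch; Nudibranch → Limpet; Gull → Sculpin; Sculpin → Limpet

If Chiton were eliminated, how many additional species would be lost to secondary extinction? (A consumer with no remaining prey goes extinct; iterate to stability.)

1

Remove Chiton.
Round 1: Anemone (all prey gone) → extinct.
No further losses. Total secondary extinctions: 1.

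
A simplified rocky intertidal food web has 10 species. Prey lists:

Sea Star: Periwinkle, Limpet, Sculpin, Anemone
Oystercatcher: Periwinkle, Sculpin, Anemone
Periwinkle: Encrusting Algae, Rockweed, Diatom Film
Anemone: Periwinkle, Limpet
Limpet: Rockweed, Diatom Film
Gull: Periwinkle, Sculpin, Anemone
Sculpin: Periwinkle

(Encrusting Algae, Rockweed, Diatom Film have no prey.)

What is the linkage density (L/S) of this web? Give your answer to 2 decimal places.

L/S = 1.80

There are L = 18 links among S = 10 species.
L/S = 18/10 = 1.8000 ≈ 1.80.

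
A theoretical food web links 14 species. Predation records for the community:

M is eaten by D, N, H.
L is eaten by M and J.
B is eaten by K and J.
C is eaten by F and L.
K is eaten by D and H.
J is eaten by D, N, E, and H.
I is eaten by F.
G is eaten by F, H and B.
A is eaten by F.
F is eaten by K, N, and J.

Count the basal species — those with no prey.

4

Basal species (no prey listed): G, I, C, A.
Count: 4.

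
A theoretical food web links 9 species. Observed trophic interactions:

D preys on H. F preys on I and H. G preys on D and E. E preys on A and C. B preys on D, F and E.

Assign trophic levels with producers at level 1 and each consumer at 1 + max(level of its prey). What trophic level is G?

A is a producer → level 1.
E eats A (level 1); other prey at levels: C 1 → level 2.
G eats E (level 2); other prey at levels: D 2 → level 3.

Trophic level 3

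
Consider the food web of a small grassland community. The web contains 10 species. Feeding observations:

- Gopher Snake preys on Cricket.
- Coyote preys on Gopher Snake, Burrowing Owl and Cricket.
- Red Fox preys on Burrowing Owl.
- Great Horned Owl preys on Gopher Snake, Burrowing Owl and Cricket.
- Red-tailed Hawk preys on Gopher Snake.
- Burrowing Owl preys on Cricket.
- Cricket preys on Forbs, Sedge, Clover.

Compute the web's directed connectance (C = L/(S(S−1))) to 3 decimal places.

C = 0.144

The web has S = 10 species and L = 13 feeding links.
C = L / (S(S−1)) = 13 / 90 = 0.1444 ≈ 0.144.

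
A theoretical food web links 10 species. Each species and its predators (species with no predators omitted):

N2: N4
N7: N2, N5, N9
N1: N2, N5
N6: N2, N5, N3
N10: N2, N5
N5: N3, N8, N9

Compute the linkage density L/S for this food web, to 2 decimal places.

L/S = 1.40

There are L = 14 links among S = 10 species.
L/S = 14/10 = 1.4000 ≈ 1.40.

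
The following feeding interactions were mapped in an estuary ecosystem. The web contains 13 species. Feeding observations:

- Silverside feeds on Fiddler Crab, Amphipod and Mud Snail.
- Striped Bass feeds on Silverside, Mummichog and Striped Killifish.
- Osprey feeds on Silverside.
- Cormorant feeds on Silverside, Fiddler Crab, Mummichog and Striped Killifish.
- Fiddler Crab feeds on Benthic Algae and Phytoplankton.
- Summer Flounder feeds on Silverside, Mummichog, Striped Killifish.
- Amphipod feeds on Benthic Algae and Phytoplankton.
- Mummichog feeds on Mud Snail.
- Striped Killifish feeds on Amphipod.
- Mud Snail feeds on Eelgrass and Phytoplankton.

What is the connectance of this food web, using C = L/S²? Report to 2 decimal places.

The web has S = 13 species and L = 22 feeding links.
C = L / S² = 22 / 169 = 0.1302 ≈ 0.13.

C = 0.13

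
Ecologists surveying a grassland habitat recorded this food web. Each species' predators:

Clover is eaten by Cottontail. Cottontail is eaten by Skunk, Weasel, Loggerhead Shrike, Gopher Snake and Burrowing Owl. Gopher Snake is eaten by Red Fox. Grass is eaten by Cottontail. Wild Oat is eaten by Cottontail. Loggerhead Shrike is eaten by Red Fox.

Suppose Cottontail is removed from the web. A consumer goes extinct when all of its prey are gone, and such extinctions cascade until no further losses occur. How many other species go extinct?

6

Remove Cottontail.
Round 1: Weasel (all prey gone), Burrowing Owl (all prey gone), Gopher Snake (all prey gone), Loggerhead Shrike (all prey gone), Skunk (all prey gone) → extinct.
Round 2: Red Fox (all prey gone) → extinct.
No further losses. Total secondary extinctions: 6.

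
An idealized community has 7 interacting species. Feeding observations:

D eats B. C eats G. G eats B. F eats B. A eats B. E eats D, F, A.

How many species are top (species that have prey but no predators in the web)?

2

Top species (has prey, but nothing eats it): E, C.
Count: 2.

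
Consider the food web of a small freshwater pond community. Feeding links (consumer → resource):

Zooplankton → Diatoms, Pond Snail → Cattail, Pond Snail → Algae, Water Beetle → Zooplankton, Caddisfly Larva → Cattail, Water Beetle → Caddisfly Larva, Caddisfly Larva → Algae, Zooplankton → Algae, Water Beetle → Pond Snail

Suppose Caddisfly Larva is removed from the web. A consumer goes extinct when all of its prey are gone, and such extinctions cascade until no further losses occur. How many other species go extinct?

Remove Caddisfly Larva.
Every predator of it retains at least one other prey: Water Beetle still has Zooplankton, Pond Snail.
No consumer loses all prey, so no secondary extinctions occur.

0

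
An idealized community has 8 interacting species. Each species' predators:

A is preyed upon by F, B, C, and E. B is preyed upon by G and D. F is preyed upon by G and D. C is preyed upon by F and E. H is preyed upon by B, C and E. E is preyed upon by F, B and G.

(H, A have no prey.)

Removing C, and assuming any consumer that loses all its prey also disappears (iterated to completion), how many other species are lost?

Remove C.
Every predator of it retains at least one other prey: E still has H, A; F still has A, E.
No consumer loses all prey, so no secondary extinctions occur.

0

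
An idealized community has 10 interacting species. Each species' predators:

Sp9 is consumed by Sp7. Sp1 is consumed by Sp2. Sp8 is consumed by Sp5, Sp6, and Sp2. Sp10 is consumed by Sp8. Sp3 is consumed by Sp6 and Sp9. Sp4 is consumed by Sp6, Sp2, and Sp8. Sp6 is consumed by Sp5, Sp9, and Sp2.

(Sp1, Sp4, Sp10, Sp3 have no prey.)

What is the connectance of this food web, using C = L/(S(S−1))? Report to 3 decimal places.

C = 0.156

The web has S = 10 species and L = 14 feeding links.
C = L / (S(S−1)) = 14 / 90 = 0.1556 ≈ 0.156.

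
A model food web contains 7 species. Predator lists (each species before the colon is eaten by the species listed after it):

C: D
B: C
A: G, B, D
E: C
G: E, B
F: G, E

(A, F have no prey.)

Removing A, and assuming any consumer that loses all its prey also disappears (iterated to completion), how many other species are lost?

Remove A.
Every predator of it retains at least one other prey: G still has F; B still has G; D still has C.
No consumer loses all prey, so no secondary extinctions occur.

0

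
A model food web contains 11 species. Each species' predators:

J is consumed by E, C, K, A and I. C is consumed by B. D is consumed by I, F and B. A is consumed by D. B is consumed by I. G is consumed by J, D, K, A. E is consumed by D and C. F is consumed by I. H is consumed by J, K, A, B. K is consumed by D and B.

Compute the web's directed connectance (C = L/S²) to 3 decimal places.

C = 0.198

The web has S = 11 species and L = 24 feeding links.
C = L / S² = 24 / 121 = 0.1983 ≈ 0.198.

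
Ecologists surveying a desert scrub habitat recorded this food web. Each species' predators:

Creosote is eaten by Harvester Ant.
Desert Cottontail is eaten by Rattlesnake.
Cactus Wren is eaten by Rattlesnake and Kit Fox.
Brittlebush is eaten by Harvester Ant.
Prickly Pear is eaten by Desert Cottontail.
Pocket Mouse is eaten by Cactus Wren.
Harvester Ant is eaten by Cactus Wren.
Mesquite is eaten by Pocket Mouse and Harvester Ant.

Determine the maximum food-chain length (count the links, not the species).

One longest chain: Brittlebush → Harvester Ant → Cactus Wren → Rattlesnake.
It has 4 species and 3 links.

3 links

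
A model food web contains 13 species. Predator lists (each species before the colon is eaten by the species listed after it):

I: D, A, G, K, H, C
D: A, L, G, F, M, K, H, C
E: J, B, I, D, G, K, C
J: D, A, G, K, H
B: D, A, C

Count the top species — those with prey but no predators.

Top species (has prey, but nothing eats it): A, L, G, F, M, K, H, C.
Count: 8.

8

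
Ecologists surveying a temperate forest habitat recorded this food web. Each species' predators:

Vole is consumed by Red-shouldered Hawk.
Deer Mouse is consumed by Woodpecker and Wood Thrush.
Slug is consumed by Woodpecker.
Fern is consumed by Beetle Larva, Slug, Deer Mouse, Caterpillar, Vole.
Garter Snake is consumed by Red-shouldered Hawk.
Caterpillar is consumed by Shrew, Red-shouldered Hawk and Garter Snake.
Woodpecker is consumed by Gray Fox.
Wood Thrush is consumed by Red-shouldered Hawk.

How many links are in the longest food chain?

3 links

One longest chain: Fern → Slug → Woodpecker → Gray Fox.
It has 4 species and 3 links.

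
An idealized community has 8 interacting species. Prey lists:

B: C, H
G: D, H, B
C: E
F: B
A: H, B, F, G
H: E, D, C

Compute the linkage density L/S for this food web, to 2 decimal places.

L/S = 1.75

There are L = 14 links among S = 8 species.
L/S = 14/8 = 1.7500 ≈ 1.75.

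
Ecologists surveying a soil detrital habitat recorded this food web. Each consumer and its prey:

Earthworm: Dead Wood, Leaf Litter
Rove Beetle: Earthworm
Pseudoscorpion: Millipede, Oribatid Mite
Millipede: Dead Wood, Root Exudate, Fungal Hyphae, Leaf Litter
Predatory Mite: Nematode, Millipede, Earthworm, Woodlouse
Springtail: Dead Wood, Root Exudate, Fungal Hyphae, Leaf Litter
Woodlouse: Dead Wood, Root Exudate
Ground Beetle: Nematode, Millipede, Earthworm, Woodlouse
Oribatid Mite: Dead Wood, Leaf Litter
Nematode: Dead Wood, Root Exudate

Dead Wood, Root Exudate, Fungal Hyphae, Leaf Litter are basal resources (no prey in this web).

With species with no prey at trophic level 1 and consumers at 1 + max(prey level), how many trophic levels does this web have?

Basal resources (level 1): Dead Wood, Root Exudate, Fungal Hyphae, Leaf Litter.
Dead Wood → Earthworm → Rove Beetle gives Rove Beetle level 3.
No species has a prey at level 3, so no species reaches level 4.

3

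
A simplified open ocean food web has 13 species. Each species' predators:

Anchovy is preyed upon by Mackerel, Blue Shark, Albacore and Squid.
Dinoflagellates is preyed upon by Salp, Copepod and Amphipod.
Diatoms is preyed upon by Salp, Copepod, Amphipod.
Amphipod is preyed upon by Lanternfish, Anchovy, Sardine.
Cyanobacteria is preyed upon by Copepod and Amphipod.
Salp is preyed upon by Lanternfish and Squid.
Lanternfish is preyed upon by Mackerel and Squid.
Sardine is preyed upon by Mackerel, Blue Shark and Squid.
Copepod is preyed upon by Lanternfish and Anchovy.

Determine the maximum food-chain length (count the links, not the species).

3 links

One longest chain: Dinoflagellates → Amphipod → Anchovy → Mackerel.
It has 4 species and 3 links.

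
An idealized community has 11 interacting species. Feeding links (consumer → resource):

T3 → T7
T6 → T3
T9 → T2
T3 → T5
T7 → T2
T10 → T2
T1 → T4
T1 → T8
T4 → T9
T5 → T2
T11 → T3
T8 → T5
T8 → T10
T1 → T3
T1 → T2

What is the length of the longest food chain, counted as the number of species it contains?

One longest chain: T2 → T5 → T8 → T1.
It has 4 species and 3 links.

4 species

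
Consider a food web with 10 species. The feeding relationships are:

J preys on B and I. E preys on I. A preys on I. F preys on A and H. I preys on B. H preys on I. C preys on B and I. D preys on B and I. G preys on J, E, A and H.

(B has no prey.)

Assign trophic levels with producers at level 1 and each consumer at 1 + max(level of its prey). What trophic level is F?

Trophic level 4

B is a producer → level 1.
I eats B → level 2.
H eats I → level 3.
F eats H (level 3); other prey at levels: A 3 → level 4.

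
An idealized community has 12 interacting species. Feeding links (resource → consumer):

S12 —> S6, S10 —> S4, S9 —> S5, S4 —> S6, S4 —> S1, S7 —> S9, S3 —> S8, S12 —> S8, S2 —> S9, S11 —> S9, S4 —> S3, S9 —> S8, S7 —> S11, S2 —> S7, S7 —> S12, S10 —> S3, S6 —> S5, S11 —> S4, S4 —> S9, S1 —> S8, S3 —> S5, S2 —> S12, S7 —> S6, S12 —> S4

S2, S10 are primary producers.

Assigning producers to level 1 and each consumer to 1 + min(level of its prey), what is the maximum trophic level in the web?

Producers (level 1): S2, S10.
Following each consumer down to its lowest-level prey: S2 → S9 → S5 (levels 1 through 3).
All prey of S5 (S9 2, S3 2, S6 3) are at level 2 or above, so S5 is at level 1 + 2 = 3.
Every consumer has at least one prey at level 2 or below, so none exceeds level 3.

3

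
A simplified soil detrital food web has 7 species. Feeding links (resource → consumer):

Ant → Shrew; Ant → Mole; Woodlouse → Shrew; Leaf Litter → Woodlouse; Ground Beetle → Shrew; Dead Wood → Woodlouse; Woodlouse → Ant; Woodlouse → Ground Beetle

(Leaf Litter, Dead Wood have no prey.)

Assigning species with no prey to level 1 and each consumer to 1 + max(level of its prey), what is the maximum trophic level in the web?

4

Basal resources (level 1): Leaf Litter, Dead Wood.
Leaf Litter → Woodlouse → Ant → Shrew gives Shrew level 4.
No species has a prey at level 4, so no species reaches level 5.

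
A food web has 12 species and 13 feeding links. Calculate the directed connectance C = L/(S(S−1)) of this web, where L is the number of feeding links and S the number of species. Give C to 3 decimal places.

C = 0.098

The web has S = 12 species and L = 13 feeding links.
C = L / (S(S−1)) = 13 / 132 = 0.0985 ≈ 0.098.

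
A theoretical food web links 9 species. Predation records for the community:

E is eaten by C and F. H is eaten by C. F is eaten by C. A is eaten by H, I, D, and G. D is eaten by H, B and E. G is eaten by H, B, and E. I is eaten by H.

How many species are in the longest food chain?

5 species

One longest chain: A → D → E → F → C.
It has 5 species and 4 links.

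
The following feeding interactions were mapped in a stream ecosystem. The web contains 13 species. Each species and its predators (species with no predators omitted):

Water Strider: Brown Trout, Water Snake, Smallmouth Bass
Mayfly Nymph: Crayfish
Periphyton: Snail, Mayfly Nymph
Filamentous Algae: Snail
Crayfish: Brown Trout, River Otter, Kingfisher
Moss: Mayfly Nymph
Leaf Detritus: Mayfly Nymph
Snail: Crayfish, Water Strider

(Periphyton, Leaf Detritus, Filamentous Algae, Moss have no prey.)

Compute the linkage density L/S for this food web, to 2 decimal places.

L/S = 1.08

There are L = 14 links among S = 13 species.
L/S = 14/13 = 1.0769 ≈ 1.08.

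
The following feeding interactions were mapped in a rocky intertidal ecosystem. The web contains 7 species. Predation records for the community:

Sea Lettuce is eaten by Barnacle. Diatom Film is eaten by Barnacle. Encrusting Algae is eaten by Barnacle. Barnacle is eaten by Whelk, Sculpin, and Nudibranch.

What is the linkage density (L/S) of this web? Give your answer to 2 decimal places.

There are L = 6 links among S = 7 species.
L/S = 6/7 = 0.8571 ≈ 0.86.

L/S = 0.86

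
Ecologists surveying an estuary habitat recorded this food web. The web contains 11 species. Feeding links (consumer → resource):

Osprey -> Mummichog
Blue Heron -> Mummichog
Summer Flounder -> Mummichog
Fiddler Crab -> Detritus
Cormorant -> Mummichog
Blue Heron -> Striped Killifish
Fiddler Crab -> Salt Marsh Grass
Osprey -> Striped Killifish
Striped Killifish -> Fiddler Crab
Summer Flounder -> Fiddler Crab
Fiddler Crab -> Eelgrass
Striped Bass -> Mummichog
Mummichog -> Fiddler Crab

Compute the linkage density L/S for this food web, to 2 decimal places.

L/S = 1.18

There are L = 13 links among S = 11 species.
L/S = 13/11 = 1.1818 ≈ 1.18.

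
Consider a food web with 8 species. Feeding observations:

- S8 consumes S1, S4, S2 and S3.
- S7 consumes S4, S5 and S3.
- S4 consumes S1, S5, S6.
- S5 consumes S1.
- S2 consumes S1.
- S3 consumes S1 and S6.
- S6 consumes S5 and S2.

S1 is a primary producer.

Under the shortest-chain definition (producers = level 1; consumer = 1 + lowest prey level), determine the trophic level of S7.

S1 is a producer → level 1.
S5 eats S1 → level 2.
S7 eats S5 → level 3.
No prey of S7 is below level 2, so 3 is the minimum.

Trophic level 3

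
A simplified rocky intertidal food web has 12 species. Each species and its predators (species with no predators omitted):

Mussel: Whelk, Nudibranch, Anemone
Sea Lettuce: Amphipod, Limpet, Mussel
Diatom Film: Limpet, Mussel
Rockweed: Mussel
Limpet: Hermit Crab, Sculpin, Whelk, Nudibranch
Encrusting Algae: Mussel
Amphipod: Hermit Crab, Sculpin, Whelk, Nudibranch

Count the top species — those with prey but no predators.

5

Top species (has prey, but nothing eats it): Hermit Crab, Sculpin, Whelk, Nudibranch, Anemone.
Count: 5.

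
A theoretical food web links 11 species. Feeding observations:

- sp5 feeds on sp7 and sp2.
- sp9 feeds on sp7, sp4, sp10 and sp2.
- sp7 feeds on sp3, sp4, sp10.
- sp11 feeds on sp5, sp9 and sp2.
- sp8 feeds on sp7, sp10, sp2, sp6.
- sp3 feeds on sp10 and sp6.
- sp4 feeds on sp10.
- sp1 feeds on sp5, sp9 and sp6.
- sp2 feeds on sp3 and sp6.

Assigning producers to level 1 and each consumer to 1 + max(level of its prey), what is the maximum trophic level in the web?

Producers (level 1): sp10, sp6.
sp10 → sp3 → sp2 → sp5 → sp11 gives sp11 level 5.
No species has a prey at level 5, so no species reaches level 6.

5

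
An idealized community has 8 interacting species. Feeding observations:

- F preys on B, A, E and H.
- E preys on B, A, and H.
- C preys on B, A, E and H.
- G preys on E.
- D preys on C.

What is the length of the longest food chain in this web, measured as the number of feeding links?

One longest chain: B → E → C → D.
It has 4 species and 3 links.

3 links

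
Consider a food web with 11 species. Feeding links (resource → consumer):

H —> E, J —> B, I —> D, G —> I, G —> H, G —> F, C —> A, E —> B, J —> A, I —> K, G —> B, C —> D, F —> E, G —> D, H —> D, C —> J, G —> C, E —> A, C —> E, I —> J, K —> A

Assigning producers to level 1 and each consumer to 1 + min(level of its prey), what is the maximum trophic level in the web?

3

Producers (level 1): G.
Following each consumer down to its lowest-level prey: G → I → K (levels 1 through 3).
All prey of K (I 2) are at level 2 or above, so K is at level 1 + 2 = 3.
Every consumer has at least one prey at level 2 or below, so none exceeds level 3.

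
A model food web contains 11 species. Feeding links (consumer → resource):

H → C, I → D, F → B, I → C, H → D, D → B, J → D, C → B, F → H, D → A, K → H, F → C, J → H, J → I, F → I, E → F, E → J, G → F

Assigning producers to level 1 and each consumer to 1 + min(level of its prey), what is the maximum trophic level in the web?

Producers (level 1): B, A.
Following each consumer down to its lowest-level prey: B → D → H → K (levels 1 through 4).
All prey of K (H 3) are at level 3 or above, so K is at level 1 + 3 = 4.
Every consumer has at least one prey at level 3 or below, so none exceeds level 4.

4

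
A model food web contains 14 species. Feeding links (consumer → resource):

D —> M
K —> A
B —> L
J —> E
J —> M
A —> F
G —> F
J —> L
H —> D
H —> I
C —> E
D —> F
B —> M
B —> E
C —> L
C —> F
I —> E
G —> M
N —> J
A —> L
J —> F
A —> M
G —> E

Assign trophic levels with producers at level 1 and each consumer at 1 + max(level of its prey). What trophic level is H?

F is a producer → level 1.
D eats F (level 1); other prey at levels: M 1 → level 2.
H eats D (level 2); other prey at levels: I 2 → level 3.

Trophic level 3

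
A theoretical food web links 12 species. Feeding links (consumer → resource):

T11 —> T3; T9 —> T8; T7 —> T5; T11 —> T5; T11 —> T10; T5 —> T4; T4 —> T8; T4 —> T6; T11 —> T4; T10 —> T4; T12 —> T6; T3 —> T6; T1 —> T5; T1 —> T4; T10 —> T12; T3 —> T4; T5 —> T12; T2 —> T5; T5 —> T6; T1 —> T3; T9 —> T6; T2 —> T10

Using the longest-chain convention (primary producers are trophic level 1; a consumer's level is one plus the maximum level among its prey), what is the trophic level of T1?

Trophic level 4

T8 is a producer → level 1.
T4 eats T8 (level 1); other prey at levels: T6 1 → level 2.
T5 eats T4 (level 2); other prey at levels: T6 1, T12 2 → level 3.
T1 eats T5 (level 3); other prey at levels: T4 2, T3 3 → level 4.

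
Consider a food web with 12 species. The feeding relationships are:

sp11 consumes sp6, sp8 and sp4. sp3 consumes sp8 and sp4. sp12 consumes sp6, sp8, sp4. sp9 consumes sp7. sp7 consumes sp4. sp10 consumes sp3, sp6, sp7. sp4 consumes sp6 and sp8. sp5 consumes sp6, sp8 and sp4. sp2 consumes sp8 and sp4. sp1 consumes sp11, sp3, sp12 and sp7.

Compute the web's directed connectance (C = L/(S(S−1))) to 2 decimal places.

C = 0.18

The web has S = 12 species and L = 24 feeding links.
C = L / (S(S−1)) = 24 / 132 = 0.1818 ≈ 0.18.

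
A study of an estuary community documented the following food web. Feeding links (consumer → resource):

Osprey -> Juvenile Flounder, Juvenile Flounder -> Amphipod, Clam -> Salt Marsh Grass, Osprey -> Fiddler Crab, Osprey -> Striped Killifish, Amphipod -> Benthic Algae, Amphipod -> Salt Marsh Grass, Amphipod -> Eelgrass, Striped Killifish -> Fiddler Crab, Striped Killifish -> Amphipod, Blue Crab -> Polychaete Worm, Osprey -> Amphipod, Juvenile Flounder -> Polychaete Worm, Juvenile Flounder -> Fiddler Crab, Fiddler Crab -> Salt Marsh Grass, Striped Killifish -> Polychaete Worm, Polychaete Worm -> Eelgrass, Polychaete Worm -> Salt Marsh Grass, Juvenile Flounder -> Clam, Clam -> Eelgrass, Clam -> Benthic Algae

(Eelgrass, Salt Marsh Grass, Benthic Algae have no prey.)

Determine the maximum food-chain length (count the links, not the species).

3 links

One longest chain: Salt Marsh Grass → Fiddler Crab → Striped Killifish → Osprey.
It has 4 species and 3 links.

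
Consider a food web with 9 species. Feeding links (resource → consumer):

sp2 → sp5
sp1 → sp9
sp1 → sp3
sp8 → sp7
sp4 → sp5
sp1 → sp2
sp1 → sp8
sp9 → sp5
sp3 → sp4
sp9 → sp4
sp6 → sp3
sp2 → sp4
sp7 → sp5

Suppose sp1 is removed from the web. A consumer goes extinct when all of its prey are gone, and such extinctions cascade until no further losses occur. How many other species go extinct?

4

Remove sp1.
Round 1: sp9 (all prey gone), sp2 (all prey gone), sp8 (all prey gone) → extinct.
Round 2: sp7 (all prey gone) → extinct.
No further losses. Total secondary extinctions: 4.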